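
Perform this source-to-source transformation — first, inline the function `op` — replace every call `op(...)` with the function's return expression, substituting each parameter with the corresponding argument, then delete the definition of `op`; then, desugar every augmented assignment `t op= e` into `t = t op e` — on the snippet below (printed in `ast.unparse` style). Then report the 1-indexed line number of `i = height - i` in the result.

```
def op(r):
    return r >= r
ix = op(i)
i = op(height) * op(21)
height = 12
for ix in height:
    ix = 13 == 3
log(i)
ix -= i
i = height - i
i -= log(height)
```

Transformed code:
ix = i >= i
i = (height >= height) * (21 >= 21)
height = 12
for ix in height:
    ix = 13 == 3
log(i)
ix = ix - i
i = height - i
i = i - log(height)

8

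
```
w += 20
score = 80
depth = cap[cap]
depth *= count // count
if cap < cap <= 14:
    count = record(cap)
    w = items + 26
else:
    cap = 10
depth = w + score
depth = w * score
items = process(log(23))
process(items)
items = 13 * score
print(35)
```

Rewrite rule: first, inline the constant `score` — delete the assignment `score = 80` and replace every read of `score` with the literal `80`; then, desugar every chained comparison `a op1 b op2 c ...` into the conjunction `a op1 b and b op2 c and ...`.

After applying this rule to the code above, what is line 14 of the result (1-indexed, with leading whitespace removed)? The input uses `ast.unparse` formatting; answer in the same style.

print(35)

Transformed code:
w += 20
depth = cap[cap]
depth *= count // count
if cap < cap and cap <= 14:
    count = record(cap)
    w = items + 26
else:
    cap = 10
depth = w + 80
depth = w * 80
items = process(log(23))
process(items)
items = 13 * 80
print(35)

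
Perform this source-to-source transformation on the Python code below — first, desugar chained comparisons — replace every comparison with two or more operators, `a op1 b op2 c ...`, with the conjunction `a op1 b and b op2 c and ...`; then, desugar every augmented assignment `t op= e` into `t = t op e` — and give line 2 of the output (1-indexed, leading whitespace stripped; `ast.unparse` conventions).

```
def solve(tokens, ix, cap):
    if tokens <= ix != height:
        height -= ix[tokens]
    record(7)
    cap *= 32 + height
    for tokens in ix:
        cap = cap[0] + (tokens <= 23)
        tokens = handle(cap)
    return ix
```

if tokens <= ix and ix != height:

Transformed code:
def solve(tokens, ix, cap):
    if tokens <= ix and ix != height:
        height = height - ix[tokens]
    record(7)
    cap = cap * (32 + height)
    for tokens in ix:
        cap = cap[0] + (tokens <= 23)
        tokens = handle(cap)
    return ix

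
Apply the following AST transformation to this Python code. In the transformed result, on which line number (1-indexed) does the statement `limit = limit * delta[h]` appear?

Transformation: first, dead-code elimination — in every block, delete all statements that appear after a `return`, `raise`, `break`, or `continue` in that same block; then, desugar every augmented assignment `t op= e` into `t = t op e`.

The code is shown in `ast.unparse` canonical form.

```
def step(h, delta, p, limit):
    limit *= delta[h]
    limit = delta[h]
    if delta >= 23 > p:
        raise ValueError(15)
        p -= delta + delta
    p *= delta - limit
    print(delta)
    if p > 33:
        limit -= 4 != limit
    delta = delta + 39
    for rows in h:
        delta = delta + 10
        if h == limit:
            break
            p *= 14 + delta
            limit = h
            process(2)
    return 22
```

2

Transformed code:
def step(h, delta, p, limit):
    limit = limit * delta[h]
    limit = delta[h]
    if delta >= 23 > p:
        raise ValueError(15)
    p = p * (delta - limit)
    print(delta)
    if p > 33:
        limit = limit - (4 != limit)
    delta = delta + 39
    for rows in h:
        delta = delta + 10
        if h == limit:
            break
    return 22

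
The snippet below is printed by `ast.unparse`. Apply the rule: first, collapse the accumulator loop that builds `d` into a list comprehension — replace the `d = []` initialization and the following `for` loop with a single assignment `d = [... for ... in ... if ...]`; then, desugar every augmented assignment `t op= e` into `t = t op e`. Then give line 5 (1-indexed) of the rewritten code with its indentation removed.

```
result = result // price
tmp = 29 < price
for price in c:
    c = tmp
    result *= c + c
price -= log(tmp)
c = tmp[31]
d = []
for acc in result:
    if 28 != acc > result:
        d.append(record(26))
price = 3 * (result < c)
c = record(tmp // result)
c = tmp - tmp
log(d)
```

result = result * (c + c)

Transformed code:
result = result // price
tmp = 29 < price
for price in c:
    c = tmp
    result = result * (c + c)
price = price - log(tmp)
c = tmp[31]
d = [record(26) for acc in result if 28 != acc > result]
price = 3 * (result < c)
c = record(tmp // result)
c = tmp - tmp
log(d)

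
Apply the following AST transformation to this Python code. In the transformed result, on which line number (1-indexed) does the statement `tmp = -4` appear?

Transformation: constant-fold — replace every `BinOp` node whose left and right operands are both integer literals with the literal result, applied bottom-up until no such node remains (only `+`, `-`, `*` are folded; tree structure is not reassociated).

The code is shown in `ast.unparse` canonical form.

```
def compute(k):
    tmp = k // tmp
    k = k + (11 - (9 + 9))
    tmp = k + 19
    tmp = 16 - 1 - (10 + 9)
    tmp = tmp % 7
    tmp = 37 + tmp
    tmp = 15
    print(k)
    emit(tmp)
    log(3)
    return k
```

Transformed code:
def compute(k):
    tmp = k // tmp
    k = k + -7
    tmp = k + 19
    tmp = -4
    tmp = tmp % 7
    tmp = 37 + tmp
    tmp = 15
    print(k)
    emit(tmp)
    log(3)
    return k

5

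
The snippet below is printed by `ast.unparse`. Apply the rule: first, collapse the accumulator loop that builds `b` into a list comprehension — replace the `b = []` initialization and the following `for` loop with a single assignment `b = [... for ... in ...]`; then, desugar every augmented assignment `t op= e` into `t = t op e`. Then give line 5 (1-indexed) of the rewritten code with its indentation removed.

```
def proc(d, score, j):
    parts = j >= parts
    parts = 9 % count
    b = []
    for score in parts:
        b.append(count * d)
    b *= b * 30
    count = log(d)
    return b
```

Transformed code:
def proc(d, score, j):
    parts = j >= parts
    parts = 9 % count
    b = [count * d for score in parts]
    b = b * (b * 30)
    count = log(d)
    return b

b = b * (b * 30)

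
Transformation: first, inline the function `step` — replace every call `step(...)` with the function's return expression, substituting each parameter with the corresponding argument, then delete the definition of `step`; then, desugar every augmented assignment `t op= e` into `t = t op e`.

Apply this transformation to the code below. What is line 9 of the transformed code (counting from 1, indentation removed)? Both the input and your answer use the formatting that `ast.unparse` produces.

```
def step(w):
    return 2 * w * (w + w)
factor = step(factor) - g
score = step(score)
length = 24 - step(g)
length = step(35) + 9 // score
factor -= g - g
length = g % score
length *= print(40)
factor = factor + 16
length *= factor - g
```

Transformed code:
factor = 2 * factor * (factor + factor) - g
score = 2 * score * (score + score)
length = 24 - 2 * g * (g + g)
length = 2 * 35 * (35 + 35) + 9 // score
factor = factor - (g - g)
length = g % score
length = length * print(40)
factor = factor + 16
length = length * (factor - g)

length = length * (factor - g)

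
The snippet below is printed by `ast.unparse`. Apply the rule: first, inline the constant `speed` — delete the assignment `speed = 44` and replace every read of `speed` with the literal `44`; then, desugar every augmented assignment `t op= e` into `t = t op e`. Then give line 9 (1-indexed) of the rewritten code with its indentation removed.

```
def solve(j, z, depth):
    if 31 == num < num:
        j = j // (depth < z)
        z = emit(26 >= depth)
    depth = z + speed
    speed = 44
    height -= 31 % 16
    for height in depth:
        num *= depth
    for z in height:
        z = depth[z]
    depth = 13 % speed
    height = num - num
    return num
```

for z in height:

Transformed code:
def solve(j, z, depth):
    if 31 == num < num:
        j = j // (depth < z)
        z = emit(26 >= depth)
    depth = z + 44
    height = height - 31 % 16
    for height in depth:
        num = num * depth
    for z in height:
        z = depth[z]
    depth = 13 % 44
    height = num - num
    return num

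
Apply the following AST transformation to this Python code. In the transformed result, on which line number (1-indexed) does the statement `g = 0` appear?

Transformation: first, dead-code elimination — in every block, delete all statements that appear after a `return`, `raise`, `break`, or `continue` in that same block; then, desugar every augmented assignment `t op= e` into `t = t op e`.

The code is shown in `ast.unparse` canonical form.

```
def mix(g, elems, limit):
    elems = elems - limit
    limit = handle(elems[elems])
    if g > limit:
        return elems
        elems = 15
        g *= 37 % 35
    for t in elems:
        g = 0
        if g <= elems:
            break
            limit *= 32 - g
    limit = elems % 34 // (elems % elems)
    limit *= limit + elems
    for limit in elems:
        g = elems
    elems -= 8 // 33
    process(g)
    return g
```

7

Transformed code:
def mix(g, elems, limit):
    elems = elems - limit
    limit = handle(elems[elems])
    if g > limit:
        return elems
    for t in elems:
        g = 0
        if g <= elems:
            break
    limit = elems % 34 // (elems % elems)
    limit = limit * (limit + elems)
    for limit in elems:
        g = elems
    elems = elems - 8 // 33
    process(g)
    return g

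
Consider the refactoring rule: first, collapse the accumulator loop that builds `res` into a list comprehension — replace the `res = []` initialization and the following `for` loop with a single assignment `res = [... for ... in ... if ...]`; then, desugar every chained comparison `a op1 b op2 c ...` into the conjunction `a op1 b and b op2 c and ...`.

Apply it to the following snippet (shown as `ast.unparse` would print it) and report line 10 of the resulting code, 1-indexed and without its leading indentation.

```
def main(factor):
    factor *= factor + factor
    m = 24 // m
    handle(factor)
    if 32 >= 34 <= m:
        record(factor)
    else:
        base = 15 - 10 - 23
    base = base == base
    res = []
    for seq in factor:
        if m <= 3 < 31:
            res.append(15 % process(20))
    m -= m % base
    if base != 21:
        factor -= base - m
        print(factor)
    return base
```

Transformed code:
def main(factor):
    factor *= factor + factor
    m = 24 // m
    handle(factor)
    if 32 >= 34 and 34 <= m:
        record(factor)
    else:
        base = 15 - 10 - 23
    base = base == base
    res = [15 % process(20) for seq in factor if m <= 3 and 3 < 31]
    m -= m % base
    if base != 21:
        factor -= base - m
        print(factor)
    return base

res = [15 % process(20) for seq in factor if m <= 3 and 3 < 31]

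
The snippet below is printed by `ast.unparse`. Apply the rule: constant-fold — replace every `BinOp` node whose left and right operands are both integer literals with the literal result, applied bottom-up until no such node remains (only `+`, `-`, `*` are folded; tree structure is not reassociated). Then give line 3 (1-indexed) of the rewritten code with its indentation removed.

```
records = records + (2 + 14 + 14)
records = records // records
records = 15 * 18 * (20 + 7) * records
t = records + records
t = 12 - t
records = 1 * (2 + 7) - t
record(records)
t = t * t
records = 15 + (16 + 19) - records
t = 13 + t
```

records = 7290 * records

Transformed code:
records = records + 30
records = records // records
records = 7290 * records
t = records + records
t = 12 - t
records = 9 - t
record(records)
t = t * t
records = 50 - records
t = 13 + t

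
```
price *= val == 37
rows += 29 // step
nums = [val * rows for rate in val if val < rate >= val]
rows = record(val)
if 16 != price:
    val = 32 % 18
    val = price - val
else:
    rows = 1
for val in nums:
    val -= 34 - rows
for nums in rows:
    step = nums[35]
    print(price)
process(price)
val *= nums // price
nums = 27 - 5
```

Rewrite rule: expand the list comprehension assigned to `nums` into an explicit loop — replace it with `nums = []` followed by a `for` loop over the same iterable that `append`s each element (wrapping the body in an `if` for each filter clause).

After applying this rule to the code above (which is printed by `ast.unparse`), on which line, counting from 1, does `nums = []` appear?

3

Transformed code:
price *= val == 37
rows += 29 // step
nums = []
for rate in val:
    if val < rate >= val:
        nums.append(val * rows)
rows = record(val)
if 16 != price:
    val = 32 % 18
    val = price - val
else:
    rows = 1
for val in nums:
    val -= 34 - rows
for nums in rows:
    step = nums[35]
    print(price)
process(price)
val *= nums // price
nums = 27 - 5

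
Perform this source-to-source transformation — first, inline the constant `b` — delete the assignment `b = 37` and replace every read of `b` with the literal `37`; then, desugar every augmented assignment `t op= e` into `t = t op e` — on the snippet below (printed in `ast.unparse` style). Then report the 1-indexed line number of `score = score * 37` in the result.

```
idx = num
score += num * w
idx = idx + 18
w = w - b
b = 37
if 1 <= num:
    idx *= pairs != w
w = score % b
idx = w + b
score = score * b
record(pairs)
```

Transformed code:
idx = num
score = score + num * w
idx = idx + 18
w = w - 37
if 1 <= num:
    idx = idx * (pairs != w)
w = score % 37
idx = w + 37
score = score * 37
record(pairs)

9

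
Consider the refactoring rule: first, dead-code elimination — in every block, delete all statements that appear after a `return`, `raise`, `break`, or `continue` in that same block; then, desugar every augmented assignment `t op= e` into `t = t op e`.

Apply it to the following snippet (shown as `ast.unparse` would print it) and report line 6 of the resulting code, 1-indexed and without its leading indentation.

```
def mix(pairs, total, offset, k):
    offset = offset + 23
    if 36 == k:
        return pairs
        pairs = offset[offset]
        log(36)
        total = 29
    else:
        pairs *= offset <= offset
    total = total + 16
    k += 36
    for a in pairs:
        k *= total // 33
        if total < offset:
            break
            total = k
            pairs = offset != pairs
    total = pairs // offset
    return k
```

Transformed code:
def mix(pairs, total, offset, k):
    offset = offset + 23
    if 36 == k:
        return pairs
    else:
        pairs = pairs * (offset <= offset)
    total = total + 16
    k = k + 36
    for a in pairs:
        k = k * (total // 33)
        if total < offset:
            break
    total = pairs // offset
    return k

pairs = pairs * (offset <= offset)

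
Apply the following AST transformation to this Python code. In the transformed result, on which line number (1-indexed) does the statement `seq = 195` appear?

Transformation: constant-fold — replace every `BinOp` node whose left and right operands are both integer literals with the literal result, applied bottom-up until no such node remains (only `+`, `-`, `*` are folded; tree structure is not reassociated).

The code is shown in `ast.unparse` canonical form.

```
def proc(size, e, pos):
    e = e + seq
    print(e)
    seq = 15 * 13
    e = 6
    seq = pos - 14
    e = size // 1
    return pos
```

4

Transformed code:
def proc(size, e, pos):
    e = e + seq
    print(e)
    seq = 195
    e = 6
    seq = pos - 14
    e = size // 1
    return pos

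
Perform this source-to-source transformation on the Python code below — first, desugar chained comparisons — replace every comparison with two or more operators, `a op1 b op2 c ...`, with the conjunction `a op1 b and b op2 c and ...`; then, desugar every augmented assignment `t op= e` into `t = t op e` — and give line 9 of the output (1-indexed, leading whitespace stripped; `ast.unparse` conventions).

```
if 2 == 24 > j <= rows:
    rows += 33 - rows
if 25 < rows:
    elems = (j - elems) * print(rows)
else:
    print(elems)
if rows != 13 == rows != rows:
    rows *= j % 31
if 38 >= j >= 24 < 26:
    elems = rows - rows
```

Transformed code:
if 2 == 24 and 24 > j and (j <= rows):
    rows = rows + (33 - rows)
if 25 < rows:
    elems = (j - elems) * print(rows)
else:
    print(elems)
if rows != 13 and 13 == rows and (rows != rows):
    rows = rows * (j % 31)
if 38 >= j and j >= 24 and (24 < 26):
    elems = rows - rows

if 38 >= j and j >= 24 and (24 < 26):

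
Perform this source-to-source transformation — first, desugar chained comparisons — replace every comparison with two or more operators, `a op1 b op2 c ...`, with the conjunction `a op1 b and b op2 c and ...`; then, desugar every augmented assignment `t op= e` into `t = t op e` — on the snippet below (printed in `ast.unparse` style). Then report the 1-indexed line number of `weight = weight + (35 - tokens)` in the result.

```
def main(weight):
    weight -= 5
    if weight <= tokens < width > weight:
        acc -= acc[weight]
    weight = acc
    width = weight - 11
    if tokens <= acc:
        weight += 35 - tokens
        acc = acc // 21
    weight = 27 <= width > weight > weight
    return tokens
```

8

Transformed code:
def main(weight):
    weight = weight - 5
    if weight <= tokens and tokens < width and (width > weight):
        acc = acc - acc[weight]
    weight = acc
    width = weight - 11
    if tokens <= acc:
        weight = weight + (35 - tokens)
        acc = acc // 21
    weight = 27 <= width and width > weight and (weight > weight)
    return tokens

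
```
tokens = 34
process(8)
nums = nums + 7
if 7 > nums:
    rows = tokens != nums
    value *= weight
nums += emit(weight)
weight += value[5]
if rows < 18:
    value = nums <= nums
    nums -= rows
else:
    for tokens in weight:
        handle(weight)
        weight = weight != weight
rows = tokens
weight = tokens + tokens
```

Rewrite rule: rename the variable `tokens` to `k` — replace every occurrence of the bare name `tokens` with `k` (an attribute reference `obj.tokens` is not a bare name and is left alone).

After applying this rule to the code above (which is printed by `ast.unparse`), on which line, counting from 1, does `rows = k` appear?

Transformed code:
k = 34
process(8)
nums = nums + 7
if 7 > nums:
    rows = k != nums
    value *= weight
nums += emit(weight)
weight += value[5]
if rows < 18:
    value = nums <= nums
    nums -= rows
else:
    for k in weight:
        handle(weight)
        weight = weight != weight
rows = k
weight = k + k

16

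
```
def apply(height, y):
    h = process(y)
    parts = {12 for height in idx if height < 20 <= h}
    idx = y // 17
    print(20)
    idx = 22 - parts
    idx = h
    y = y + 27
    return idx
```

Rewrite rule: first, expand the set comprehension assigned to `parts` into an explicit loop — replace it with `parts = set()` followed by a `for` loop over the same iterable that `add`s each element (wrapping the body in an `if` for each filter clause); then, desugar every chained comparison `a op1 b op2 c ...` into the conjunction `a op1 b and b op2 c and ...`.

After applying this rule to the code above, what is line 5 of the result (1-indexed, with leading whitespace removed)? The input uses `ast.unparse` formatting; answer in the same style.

Transformed code:
def apply(height, y):
    h = process(y)
    parts = set()
    for height in idx:
        if height < 20 and 20 <= h:
            parts.add(12)
    idx = y // 17
    print(20)
    idx = 22 - parts
    idx = h
    y = y + 27
    return idx

if height < 20 and 20 <= h:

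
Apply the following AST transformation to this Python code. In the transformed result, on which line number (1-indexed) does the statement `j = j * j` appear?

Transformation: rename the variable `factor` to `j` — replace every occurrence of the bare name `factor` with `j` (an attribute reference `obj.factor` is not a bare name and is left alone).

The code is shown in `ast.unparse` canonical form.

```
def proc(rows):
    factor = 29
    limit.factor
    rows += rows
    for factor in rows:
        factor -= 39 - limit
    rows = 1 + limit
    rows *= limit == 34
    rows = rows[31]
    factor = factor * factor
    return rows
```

Transformed code:
def proc(rows):
    j = 29
    limit.factor
    rows += rows
    for j in rows:
        j -= 39 - limit
    rows = 1 + limit
    rows *= limit == 34
    rows = rows[31]
    j = j * j
    return rows

10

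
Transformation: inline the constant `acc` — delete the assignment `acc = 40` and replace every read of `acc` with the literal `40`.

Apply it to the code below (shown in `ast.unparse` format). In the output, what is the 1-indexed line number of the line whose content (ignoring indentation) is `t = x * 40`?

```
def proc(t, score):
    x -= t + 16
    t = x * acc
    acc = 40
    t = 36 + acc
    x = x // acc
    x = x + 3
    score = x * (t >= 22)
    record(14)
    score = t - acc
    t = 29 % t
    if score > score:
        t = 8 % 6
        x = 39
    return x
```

3

Transformed code:
def proc(t, score):
    x -= t + 16
    t = x * 40
    t = 36 + 40
    x = x // 40
    x = x + 3
    score = x * (t >= 22)
    record(14)
    score = t - 40
    t = 29 % t
    if score > score:
        t = 8 % 6
        x = 39
    return x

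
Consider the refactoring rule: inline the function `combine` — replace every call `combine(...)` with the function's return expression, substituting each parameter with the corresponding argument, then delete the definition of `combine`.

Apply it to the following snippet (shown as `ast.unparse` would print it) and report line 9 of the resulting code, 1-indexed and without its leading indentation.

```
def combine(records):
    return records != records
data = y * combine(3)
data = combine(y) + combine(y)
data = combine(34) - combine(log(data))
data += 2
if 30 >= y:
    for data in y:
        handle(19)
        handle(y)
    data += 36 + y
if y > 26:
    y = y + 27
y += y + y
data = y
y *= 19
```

data += 36 + y

Transformed code:
data = y * (3 != 3)
data = (y != y) + (y != y)
data = (34 != 34) - (log(data) != log(data))
data += 2
if 30 >= y:
    for data in y:
        handle(19)
        handle(y)
    data += 36 + y
if y > 26:
    y = y + 27
y += y + y
data = y
y *= 19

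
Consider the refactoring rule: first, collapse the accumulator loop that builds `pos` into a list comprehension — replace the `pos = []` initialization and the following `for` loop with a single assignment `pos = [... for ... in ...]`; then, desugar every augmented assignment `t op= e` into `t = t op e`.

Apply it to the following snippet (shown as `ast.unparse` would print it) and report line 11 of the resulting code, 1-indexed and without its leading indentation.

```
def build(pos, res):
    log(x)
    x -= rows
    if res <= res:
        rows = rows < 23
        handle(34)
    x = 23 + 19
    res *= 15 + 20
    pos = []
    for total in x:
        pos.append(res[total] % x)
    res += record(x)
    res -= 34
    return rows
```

res = res - 34

Transformed code:
def build(pos, res):
    log(x)
    x = x - rows
    if res <= res:
        rows = rows < 23
        handle(34)
    x = 23 + 19
    res = res * (15 + 20)
    pos = [res[total] % x for total in x]
    res = res + record(x)
    res = res - 34
    return rows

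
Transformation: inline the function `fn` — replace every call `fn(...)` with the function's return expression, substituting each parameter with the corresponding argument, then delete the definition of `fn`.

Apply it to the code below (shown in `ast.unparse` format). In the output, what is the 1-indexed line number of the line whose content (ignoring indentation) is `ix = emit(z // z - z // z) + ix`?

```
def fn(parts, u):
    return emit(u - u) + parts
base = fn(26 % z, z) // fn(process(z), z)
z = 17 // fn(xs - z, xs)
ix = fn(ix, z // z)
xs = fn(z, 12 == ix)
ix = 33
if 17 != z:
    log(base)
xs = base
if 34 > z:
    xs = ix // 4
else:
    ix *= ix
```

3

Transformed code:
base = (emit(z - z) + 26 % z) // (emit(z - z) + process(z))
z = 17 // (emit(xs - xs) + (xs - z))
ix = emit(z // z - z // z) + ix
xs = emit((12 == ix) - (12 == ix)) + z
ix = 33
if 17 != z:
    log(base)
xs = base
if 34 > z:
    xs = ix // 4
else:
    ix *= ix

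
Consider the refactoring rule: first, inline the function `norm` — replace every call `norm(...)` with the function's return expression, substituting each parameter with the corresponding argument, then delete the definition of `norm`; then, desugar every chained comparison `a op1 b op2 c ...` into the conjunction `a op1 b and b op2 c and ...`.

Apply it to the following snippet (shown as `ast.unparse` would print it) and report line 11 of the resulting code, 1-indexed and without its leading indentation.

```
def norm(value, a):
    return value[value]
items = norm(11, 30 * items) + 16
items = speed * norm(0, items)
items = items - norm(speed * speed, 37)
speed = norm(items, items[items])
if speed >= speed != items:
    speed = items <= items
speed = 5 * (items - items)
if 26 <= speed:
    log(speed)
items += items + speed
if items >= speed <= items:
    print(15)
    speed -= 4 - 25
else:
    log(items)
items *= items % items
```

if items >= speed and speed <= items:

Transformed code:
items = 11[11] + 16
items = speed * 0[0]
items = items - (speed * speed)[speed * speed]
speed = items[items]
if speed >= speed and speed != items:
    speed = items <= items
speed = 5 * (items - items)
if 26 <= speed:
    log(speed)
items += items + speed
if items >= speed and speed <= items:
    print(15)
    speed -= 4 - 25
else:
    log(items)
items *= items % items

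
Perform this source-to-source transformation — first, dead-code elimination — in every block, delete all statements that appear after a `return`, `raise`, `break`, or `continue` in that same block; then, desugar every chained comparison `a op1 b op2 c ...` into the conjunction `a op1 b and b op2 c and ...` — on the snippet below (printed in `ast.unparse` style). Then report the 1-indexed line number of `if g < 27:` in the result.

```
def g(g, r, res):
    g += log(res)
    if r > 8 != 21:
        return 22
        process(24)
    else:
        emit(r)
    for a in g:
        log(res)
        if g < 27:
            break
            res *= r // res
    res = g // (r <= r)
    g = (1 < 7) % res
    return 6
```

Transformed code:
def g(g, r, res):
    g += log(res)
    if r > 8 and 8 != 21:
        return 22
    else:
        emit(r)
    for a in g:
        log(res)
        if g < 27:
            break
    res = g // (r <= r)
    g = (1 < 7) % res
    return 6

9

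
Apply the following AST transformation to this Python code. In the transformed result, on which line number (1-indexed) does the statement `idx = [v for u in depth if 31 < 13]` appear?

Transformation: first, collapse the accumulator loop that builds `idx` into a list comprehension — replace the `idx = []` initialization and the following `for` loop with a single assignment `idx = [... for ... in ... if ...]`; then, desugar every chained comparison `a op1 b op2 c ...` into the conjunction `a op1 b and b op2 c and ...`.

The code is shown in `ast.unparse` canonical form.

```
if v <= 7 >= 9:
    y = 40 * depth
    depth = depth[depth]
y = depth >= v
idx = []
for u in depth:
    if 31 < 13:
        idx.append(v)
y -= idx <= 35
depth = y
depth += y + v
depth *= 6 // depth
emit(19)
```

5

Transformed code:
if v <= 7 and 7 >= 9:
    y = 40 * depth
    depth = depth[depth]
y = depth >= v
idx = [v for u in depth if 31 < 13]
y -= idx <= 35
depth = y
depth += y + v
depth *= 6 // depth
emit(19)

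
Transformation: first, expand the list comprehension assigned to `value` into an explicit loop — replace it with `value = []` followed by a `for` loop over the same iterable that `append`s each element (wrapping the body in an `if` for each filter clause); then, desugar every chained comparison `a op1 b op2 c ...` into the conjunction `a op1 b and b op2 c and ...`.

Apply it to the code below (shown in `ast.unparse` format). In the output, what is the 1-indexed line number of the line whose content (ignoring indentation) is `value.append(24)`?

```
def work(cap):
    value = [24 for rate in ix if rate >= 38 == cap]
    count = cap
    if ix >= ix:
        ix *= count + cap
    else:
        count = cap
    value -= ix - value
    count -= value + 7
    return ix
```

Transformed code:
def work(cap):
    value = []
    for rate in ix:
        if rate >= 38 and 38 == cap:
            value.append(24)
    count = cap
    if ix >= ix:
        ix *= count + cap
    else:
        count = cap
    value -= ix - value
    count -= value + 7
    return ix

5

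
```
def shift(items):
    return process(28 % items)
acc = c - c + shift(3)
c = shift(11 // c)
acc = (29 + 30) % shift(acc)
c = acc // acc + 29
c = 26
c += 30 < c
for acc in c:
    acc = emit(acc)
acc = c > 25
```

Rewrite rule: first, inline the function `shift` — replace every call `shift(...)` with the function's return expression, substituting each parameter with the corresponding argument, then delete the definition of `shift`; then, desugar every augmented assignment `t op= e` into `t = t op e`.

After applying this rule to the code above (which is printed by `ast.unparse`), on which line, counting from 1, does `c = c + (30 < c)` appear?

Transformed code:
acc = c - c + process(28 % 3)
c = process(28 % (11 // c))
acc = (29 + 30) % process(28 % acc)
c = acc // acc + 29
c = 26
c = c + (30 < c)
for acc in c:
    acc = emit(acc)
acc = c > 25

6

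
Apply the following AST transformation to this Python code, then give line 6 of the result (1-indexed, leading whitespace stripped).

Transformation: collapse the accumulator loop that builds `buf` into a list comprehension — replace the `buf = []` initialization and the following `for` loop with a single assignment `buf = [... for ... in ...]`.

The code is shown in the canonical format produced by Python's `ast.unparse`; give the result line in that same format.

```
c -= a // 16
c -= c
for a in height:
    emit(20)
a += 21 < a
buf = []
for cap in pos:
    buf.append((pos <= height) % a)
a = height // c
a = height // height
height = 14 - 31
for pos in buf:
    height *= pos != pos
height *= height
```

buf = [(pos <= height) % a for cap in pos]

Transformed code:
c -= a // 16
c -= c
for a in height:
    emit(20)
a += 21 < a
buf = [(pos <= height) % a for cap in pos]
a = height // c
a = height // height
height = 14 - 31
for pos in buf:
    height *= pos != pos
height *= height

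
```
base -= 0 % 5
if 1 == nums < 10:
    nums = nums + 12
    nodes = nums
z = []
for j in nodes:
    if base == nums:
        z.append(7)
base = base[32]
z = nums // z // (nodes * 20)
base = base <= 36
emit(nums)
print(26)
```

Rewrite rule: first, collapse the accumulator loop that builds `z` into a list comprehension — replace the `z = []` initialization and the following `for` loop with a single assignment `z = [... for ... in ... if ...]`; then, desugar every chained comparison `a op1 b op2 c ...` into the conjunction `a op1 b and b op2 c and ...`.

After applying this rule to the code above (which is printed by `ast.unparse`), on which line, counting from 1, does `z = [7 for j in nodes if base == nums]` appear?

Transformed code:
base -= 0 % 5
if 1 == nums and nums < 10:
    nums = nums + 12
    nodes = nums
z = [7 for j in nodes if base == nums]
base = base[32]
z = nums // z // (nodes * 20)
base = base <= 36
emit(nums)
print(26)

5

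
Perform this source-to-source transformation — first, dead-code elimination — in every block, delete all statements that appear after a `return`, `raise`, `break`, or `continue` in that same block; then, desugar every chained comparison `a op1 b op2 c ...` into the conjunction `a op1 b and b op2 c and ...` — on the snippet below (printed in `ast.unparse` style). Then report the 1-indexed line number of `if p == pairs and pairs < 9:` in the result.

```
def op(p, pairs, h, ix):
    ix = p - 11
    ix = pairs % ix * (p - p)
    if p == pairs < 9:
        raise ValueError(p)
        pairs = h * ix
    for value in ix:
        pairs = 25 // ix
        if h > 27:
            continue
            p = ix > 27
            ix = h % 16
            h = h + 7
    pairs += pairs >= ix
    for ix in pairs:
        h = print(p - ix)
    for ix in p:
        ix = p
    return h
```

Transformed code:
def op(p, pairs, h, ix):
    ix = p - 11
    ix = pairs % ix * (p - p)
    if p == pairs and pairs < 9:
        raise ValueError(p)
    for value in ix:
        pairs = 25 // ix
        if h > 27:
            continue
    pairs += pairs >= ix
    for ix in pairs:
        h = print(p - ix)
    for ix in p:
        ix = p
    return h

4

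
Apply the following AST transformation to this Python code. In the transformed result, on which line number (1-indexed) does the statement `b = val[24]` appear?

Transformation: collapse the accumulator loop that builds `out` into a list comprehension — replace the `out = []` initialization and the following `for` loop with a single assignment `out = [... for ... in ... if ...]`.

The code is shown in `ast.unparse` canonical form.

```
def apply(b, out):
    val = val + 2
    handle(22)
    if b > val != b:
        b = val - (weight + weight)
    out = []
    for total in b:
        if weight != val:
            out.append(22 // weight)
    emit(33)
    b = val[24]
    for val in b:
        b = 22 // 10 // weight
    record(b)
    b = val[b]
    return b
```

Transformed code:
def apply(b, out):
    val = val + 2
    handle(22)
    if b > val != b:
        b = val - (weight + weight)
    out = [22 // weight for total in b if weight != val]
    emit(33)
    b = val[24]
    for val in b:
        b = 22 // 10 // weight
    record(b)
    b = val[b]
    return b

8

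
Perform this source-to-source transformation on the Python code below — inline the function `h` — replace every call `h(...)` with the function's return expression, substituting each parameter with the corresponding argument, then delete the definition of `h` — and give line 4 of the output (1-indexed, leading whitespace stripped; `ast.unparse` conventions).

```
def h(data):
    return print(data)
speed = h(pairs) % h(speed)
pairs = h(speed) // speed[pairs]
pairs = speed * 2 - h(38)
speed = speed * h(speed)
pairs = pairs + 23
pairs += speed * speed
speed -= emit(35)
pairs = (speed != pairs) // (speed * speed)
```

Transformed code:
speed = print(pairs) % print(speed)
pairs = print(speed) // speed[pairs]
pairs = speed * 2 - print(38)
speed = speed * print(speed)
pairs = pairs + 23
pairs += speed * speed
speed -= emit(35)
pairs = (speed != pairs) // (speed * speed)

speed = speed * print(speed)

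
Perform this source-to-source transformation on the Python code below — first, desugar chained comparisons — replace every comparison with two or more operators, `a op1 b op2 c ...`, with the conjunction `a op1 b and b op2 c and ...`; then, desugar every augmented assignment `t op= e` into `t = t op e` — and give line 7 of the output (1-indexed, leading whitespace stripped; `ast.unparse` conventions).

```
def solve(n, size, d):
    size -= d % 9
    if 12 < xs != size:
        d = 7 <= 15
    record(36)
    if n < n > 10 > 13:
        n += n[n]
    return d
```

n = n + n[n]

Transformed code:
def solve(n, size, d):
    size = size - d % 9
    if 12 < xs and xs != size:
        d = 7 <= 15
    record(36)
    if n < n and n > 10 and (10 > 13):
        n = n + n[n]
    return d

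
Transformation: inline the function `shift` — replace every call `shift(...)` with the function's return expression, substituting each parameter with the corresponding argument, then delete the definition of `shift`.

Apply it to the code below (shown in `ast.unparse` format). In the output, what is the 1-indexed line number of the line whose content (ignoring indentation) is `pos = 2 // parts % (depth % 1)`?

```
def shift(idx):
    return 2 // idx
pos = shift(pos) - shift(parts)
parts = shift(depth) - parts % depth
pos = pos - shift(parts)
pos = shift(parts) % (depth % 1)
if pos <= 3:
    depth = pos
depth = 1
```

4

Transformed code:
pos = 2 // pos - 2 // parts
parts = 2 // depth - parts % depth
pos = pos - 2 // parts
pos = 2 // parts % (depth % 1)
if pos <= 3:
    depth = pos
depth = 1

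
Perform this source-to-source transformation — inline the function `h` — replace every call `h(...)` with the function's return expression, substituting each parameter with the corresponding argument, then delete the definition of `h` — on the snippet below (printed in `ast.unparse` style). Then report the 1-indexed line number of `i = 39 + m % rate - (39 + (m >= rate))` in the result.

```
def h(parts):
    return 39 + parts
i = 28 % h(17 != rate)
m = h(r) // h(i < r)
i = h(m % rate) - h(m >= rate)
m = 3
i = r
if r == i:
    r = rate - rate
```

3

Transformed code:
i = 28 % (39 + (17 != rate))
m = (39 + r) // (39 + (i < r))
i = 39 + m % rate - (39 + (m >= rate))
m = 3
i = r
if r == i:
    r = rate - rate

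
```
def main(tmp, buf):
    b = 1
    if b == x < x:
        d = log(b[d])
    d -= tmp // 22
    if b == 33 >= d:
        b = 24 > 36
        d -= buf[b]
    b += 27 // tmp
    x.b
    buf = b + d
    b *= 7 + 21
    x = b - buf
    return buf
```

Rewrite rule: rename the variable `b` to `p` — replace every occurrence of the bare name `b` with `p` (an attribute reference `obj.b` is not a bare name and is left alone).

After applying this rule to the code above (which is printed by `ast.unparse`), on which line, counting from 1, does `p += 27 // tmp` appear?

Transformed code:
def main(tmp, buf):
    p = 1
    if p == x < x:
        d = log(p[d])
    d -= tmp // 22
    if p == 33 >= d:
        p = 24 > 36
        d -= buf[p]
    p += 27 // tmp
    x.b
    buf = p + d
    p *= 7 + 21
    x = p - buf
    return buf

9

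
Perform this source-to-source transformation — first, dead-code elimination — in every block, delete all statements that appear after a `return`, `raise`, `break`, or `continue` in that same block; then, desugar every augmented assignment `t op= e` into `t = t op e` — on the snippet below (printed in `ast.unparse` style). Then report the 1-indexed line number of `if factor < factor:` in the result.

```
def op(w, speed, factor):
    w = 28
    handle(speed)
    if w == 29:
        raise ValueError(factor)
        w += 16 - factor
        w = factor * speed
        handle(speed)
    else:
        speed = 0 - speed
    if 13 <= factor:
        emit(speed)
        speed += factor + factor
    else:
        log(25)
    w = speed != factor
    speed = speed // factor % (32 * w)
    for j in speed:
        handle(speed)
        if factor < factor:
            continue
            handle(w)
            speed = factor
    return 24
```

Transformed code:
def op(w, speed, factor):
    w = 28
    handle(speed)
    if w == 29:
        raise ValueError(factor)
    else:
        speed = 0 - speed
    if 13 <= factor:
        emit(speed)
        speed = speed + (factor + factor)
    else:
        log(25)
    w = speed != factor
    speed = speed // factor % (32 * w)
    for j in speed:
        handle(speed)
        if factor < factor:
            continue
    return 24

17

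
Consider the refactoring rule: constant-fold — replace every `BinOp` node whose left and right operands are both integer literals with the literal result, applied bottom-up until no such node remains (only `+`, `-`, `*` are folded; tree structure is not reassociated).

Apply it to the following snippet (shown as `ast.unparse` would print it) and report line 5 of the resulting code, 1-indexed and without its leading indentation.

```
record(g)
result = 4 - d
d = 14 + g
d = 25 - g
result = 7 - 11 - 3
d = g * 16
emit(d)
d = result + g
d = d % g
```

Transformed code:
record(g)
result = 4 - d
d = 14 + g
d = 25 - g
result = -7
d = g * 16
emit(d)
d = result + g
d = d % g

result = -7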